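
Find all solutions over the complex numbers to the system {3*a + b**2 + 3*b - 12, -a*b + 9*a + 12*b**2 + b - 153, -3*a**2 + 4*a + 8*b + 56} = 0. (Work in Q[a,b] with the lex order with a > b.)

Compute a lex Gröbner basis by Buchberger's algorithm.
f_1 = 3*a + b**2 + 3*b - 12, LT = a.
f_2 = -a*b + 9*a + 12*b**2 + b - 153, LT = a*b.
f_3 = -3*a**2 + 4*a + 8*b + 56, LT = a**2.

S(f_1,f_2): lcm = a*b. S = 9*a + 1/3*b**3 + 13*b**2 - 3*b - 153.
  leading term a: subtract (3)·f_1 from 9*a + 1/3*b**3 + 13*b**2 - 3*b - 153 → 1/3*b**3 + 10*b**2 - 12*b - 117
  leading term b**3: no divisor's leading term divides it; move 1/3*b**3 to the remainder.
  leading term b**2: no divisor's leading term divides it; move 10*b**2 to the remainder.
  leading term b: no divisor's leading term divides it; move -12*b to the remainder.
  leading term 1: no divisor's leading term divides it; move -117 to the remainder.
  remainder 1/3*b**3 + 10*b**2 - 12*b - 117 ≠ 0; add h_4 = 1/3*b**3 + 10*b**2 - 12*b - 117 to the basis.

S(f_1,f_3): lcm = a**2. S = 1/3*a*b**2 + a*b - 8/3*a + 8/3*b + 56/3.
  leading term a*b**2: subtract (1/9*b**2)·f_1 from 1/3*a*b**2 + a*b - 8/3*a + 8/3*b + 56/3 → a*b - 8/3*a - 1/9*b**4 - 1/3*b**3 + 4/3*b**2 + 8/3*b + 56/3
  leading term a*b: subtract (1/3*b)·f_1 from a*b - 8/3*a - 1/9*b**4 - 1/3*b**3 + 4/3*b**2 + 8/3*b + 56/3 → -8/3*a - 1/9*b**4 - 2/3*b**3 + 1/3*b**2 + 20/3*b + 56/3
  leading term a: subtract (-8/9)·f_1 from -8/3*a - 1/9*b**4 - 2/3*b**3 + 1/3*b**2 + 20/3*b + 56/3 → -1/9*b**4 - 2/3*b**3 + 11/9*b**2 + 28/3*b + 8
  leading term b**4: subtract (-1/3*b)·h_4 from -1/9*b**4 - 2/3*b**3 + 11/9*b**2 + 28/3*b + 8 → 8/3*b**3 - 25/9*b**2 - 89/3*b + 8
  leading term b**3: subtract (8)·h_4 from 8/3*b**3 - 25/9*b**2 - 89/3*b + 8 → -745/9*b**2 + 199/3*b + 944
  leading term b**2: no divisor's leading term divides it; move -745/9*b**2 to the remainder.
  leading term b: no divisor's leading term divides it; move 199/3*b to the remainder.
  leading term 1: no divisor's leading term divides it; move 944 to the remainder.
  remainder -745/9*b**2 + 199/3*b + 944 ≠ 0; add h_5 = -745/9*b**2 + 199/3*b + 944 to the basis.

S(f_2,f_3): lcm = a**2*b. S = -9*a**2 - 12*a*b**2 + 1/3*a*b + 153*a + 8/3*b**2 + 56/3*b.
  leading term a**2: subtract (-3*a)·f_1 from -9*a**2 - 12*a*b**2 + 1/3*a*b + 153*a + 8/3*b**2 + 56/3*b → -9*a*b**2 + 28/3*a*b + 117*a + 8/3*b**2 + 56/3*b
  leading term a*b**2: subtract (-3*b**2)·f_1 from -9*a*b**2 + 28/3*a*b + 117*a + 8/3*b**2 + 56/3*b → 28/3*a*b + 117*a + 3*b**4 + 9*b**3 - 100/3*b**2 + 56/3*b
  leading term a*b: subtract (28/9*b)·f_1 from 28/3*a*b + 117*a + 3*b**4 + 9*b**3 - 100/3*b**2 + 56/3*b → 117*a + 3*b**4 + 53/9*b**3 - 128/3*b**2 + 56*b
  leading term a: subtract (39)·f_1 from 117*a + 3*b**4 + 53/9*b**3 - 128/3*b**2 + 56*b → 3*b**4 + 53/9*b**3 - 245/3*b**2 - 61*b + 468
  leading term b**4: subtract (9*b)·h_4 from 3*b**4 + 53/9*b**3 - 245/3*b**2 - 61*b + 468 → -757/9*b**3 + 79/3*b**2 + 992*b + 468
  leading term b**3: subtract (-757/3)·h_4 from -757/9*b**3 + 79/3*b**2 + 992*b + 468 → 7649/3*b**2 - 2036*b - 29055
  leading term b**2: subtract (-22947/745)·h_5 from 7649/3*b**2 - 2036*b - 29055 → 5331/745*b + 15993/745
  leading term b: no divisor's leading term divides it; move 5331/745*b to the remainder.
  leading term 1: no divisor's leading term divides it; move 15993/745 to the remainder.
  remainder 5331/745*b + 15993/745 ≠ 0; add h_6 = 5331/745*b + 15993/745 to the basis.

The other S-polynomials (S(f_1,h_4), S(f_2,h_4), S(f_3,h_4), S(f_1,h_5), S(f_2,h_5), S(f_3,h_5), S(h_4,h_5), S(f_1,h_6), S(f_2,h_6), S(f_3,h_6), S(h_4,h_6), S(h_5,h_6)) all reduce to 0 modulo the current basis, so we have a Gröbner basis.
Inter-reduce: drop elements whose leading term is divisible by another's, tail-reduce, and make monic.
Reduced Gröbner basis: {a - 4, b + 3}.

From the last basis element, b + 3 = 0, so b takes values in {-3}. Each choice, substituted upward through the basis, yields the corresponding point(s) of the solution set.
  b = -3: the earlier basis element becomes a - 4 = 0, giving a = 4 — point (4, -3).
Zero-dimensionality of the ideal guarantees finitely many solutions over ℂ.

{(4, -3)}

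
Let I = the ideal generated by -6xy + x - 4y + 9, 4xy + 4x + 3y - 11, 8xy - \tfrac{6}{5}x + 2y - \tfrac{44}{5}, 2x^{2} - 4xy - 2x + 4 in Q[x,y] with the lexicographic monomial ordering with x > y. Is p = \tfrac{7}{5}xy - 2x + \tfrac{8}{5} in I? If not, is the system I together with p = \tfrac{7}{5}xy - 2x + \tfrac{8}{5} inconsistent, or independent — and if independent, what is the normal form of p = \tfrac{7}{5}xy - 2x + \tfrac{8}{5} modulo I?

First compute the reduced Gröbner basis of I by Buchberger's algorithm.
f_1 = -6xy + x - 4y + 9, LT = xy.
f_2 = 4xy + 4x + 3y - 11, LT = xy.
f_3 = 8xy - \tfrac{6}{5}x + 2y - \tfrac{44}{5}, LT = xy.
f_4 = 2x^{2} - 4xy - 2x + 4, LT = x^{2}.

S(f_1,f_2): lcm = xy. S = -\tfrac{7}{6}x - \tfrac{1}{12}y + \tfrac{5}{4}.
  leading term x: no divisor's leading term divides it; move -\tfrac{7}{6}x to the remainder.
  leading term y: no divisor's leading term divides it; move -\tfrac{1}{12}y to the remainder.
  leading term 1: no divisor's leading term divides it; move \tfrac{5}{4} to the remainder.
  remainder -\tfrac{7}{6}x - \tfrac{1}{12}y + \tfrac{5}{4} ≠ 0; add h_5 = -\tfrac{7}{6}x - \tfrac{1}{12}y + \tfrac{5}{4} to the basis.

S(f_1,f_3): lcm = xy. S = -\tfrac{1}{60}x + \tfrac{5}{12}y - \tfrac{2}{5}.
  leading term x: subtract (\tfrac{1}{70})·h_5 from -\tfrac{1}{60}x + \tfrac{5}{12}y - \tfrac{2}{5} → \tfrac{117}{280}y - \tfrac{117}{280}
  leading term y: no divisor's leading term divides it; move \tfrac{117}{280}y to the remainder.
  leading term 1: no divisor's leading term divides it; move -\tfrac{117}{280} to the remainder.
  remainder \tfrac{117}{280}y - \tfrac{117}{280} ≠ 0; add h_6 = \tfrac{117}{280}y - \tfrac{117}{280} to the basis.

The other S-polynomials (S(f_1,f_4), S(f_2,f_3), S(f_2,f_4), S(f_3,f_4), S(f_1,h_5), S(f_2,h_5), S(f_3,h_5), S(f_4,h_5), S(f_1,h_6), S(f_2,h_6), S(f_3,h_6), S(f_4,h_6), S(h_5,h_6)) all reduce to 0 modulo the current basis, so we have a Gröbner basis.
Inter-reduce: drop elements whose leading term is divisible by another's, tail-reduce, and make monic.
Reduced Gröbner basis: {x - 1, y - 1}.
Label its elements g_1 = x - 1, g_2 = y - 1.

Reduce p = \tfrac{7}{5}xy - 2x + \tfrac{8}{5} modulo G:
  leading term xy: subtract (\tfrac{7}{5}y)·g_1 from \tfrac{7}{5}xy - 2x + \tfrac{8}{5} → -2x + \tfrac{7}{5}y + \tfrac{8}{5}
  leading term x: subtract (-2)·g_1 from -2x + \tfrac{7}{5}y + \tfrac{8}{5} → \tfrac{7}{5}y - \tfrac{2}{5}
  leading term y: subtract (\tfrac{7}{5})·g_2 from \tfrac{7}{5}y - \tfrac{2}{5} → 1
  leading term 1: no divisor's leading term divides it; move 1 to the remainder.
  normal form = 1.
The normal form is nonzero, so p ∉ I. Since p minus its normal form lies in I, I + (p) = I + (r) where r = 1; decide whether this ideal is the whole ring.
Here r = 1 is a nonzero constant, hence a unit: 1 ∈ I + (p), the Gröbner basis of I + (p) is {1}, and the enlarged system has no common solution — adjoining p is inconsistent.

Ideal membership is decidable via reduction modulo a Gröbner basis.

Adjoining \tfrac{7}{5}xy - 2x + \tfrac{8}{5} makes the ideal the whole ring: the system is inconsistent.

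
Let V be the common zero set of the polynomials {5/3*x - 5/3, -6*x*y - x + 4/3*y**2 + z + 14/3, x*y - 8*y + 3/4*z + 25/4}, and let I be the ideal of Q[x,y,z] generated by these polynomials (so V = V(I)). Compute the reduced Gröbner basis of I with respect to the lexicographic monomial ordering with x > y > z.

G = {x - 1, y - 3/28*z - 25/28, z**2 + 40*z - 41}

f_1 = 5/3*x - 5/3, LT = x.
f_2 = -6*x*y - x + 4/3*y**2 + z + 14/3, LT = x*y.
f_3 = x*y - 8*y + 3/4*z + 25/4, LT = x*y.

S(f_1,f_2): lcm = x*y. S = -1/6*x + 2/9*y**2 - y + 1/6*z + 7/9.
  leading term x: subtract (-1/10)·f_1 from -1/6*x + 2/9*y**2 - y + 1/6*z + 7/9 → 2/9*y**2 - y + 1/6*z + 11/18
  leading term y**2: no divisor's leading term divides it; move 2/9*y**2 to the remainder.
  leading term y: no divisor's leading term divides it; move -y to the remainder.
  leading term z: no divisor's leading term divides it; move 1/6*z to the remainder.
  leading term 1: no divisor's leading term divides it; move 11/18 to the remainder.
  remainder 2/9*y**2 - y + 1/6*z + 11/18 ≠ 0; add g_4 = 2/9*y**2 - y + 1/6*z + 11/18 to the basis.

S(f_1,f_3): lcm = x*y. S = 7*y - 3/4*z - 25/4.
  leading term y: no divisor's leading term divides it; move 7*y to the remainder.
  leading term z: no divisor's leading term divides it; move -3/4*z to the remainder.
  leading term 1: no divisor's leading term divides it; move -25/4 to the remainder.
  remainder 7*y - 3/4*z - 25/4 ≠ 0; add g_5 = 7*y - 3/4*z - 25/4 to the basis.

S(f_3,g_4): lcm = x*y**2. S = 9/2*x*y - 3/4*x*z - 11/4*x - 8*y**2 + 3/4*y*z + 25/4*y.
  leading term x*y: subtract (27/10*y)·f_1 from 9/2*x*y - 3/4*x*z - 11/4*x - 8*y**2 + 3/4*y*z + 25/4*y → -3/4*x*z - 11/4*x - 8*y**2 + 3/4*y*z + 43/4*y
  leading term x*z: subtract (-9/20*z)·f_1 from -3/4*x*z - 11/4*x - 8*y**2 + 3/4*y*z + 43/4*y → -11/4*x - 8*y**2 + 3/4*y*z + 43/4*y - 3/4*z
  leading term x: subtract (-33/20)·f_1 from -11/4*x - 8*y**2 + 3/4*y*z + 43/4*y - 3/4*z → -8*y**2 + 3/4*y*z + 43/4*y - 3/4*z - 11/4
  leading term y**2: subtract (-36)·g_4 from -8*y**2 + 3/4*y*z + 43/4*y - 3/4*z - 11/4 → 3/4*y*z - 101/4*y + 21/4*z + 77/4
  leading term y*z: subtract (3/28*z)·g_5 from 3/4*y*z - 101/4*y + 21/4*z + 77/4 → -101/4*y + 9/112*z**2 + 663/112*z + 77/4
  leading term y: subtract (-101/28)·g_5 from -101/4*y + 9/112*z**2 + 663/112*z + 77/4 → 9/112*z**2 + 45/14*z - 369/112
  leading term z**2: no divisor's leading term divides it; move 9/112*z**2 to the remainder.
  leading term z: no divisor's leading term divides it; move 45/14*z to the remainder.
  leading term 1: no divisor's leading term divides it; move -369/112 to the remainder.
  remainder 9/112*z**2 + 45/14*z - 369/112 ≠ 0; add g_6 = 9/112*z**2 + 45/14*z - 369/112 to the basis.

The other S-polynomials (S(f_2,f_3), S(f_1,g_4), S(f_2,g_4), S(f_1,g_5), S(f_2,g_5), S(f_3,g_5), S(g_4,g_5), S(f_1,g_6), S(f_2,g_6), S(f_3,g_6), S(g_4,g_6), S(g_5,g_6)) all reduce to 0 modulo the current basis, so we have a Gröbner basis.
Inter-reduce: drop elements whose leading term is divisible by another's, tail-reduce, and make monic.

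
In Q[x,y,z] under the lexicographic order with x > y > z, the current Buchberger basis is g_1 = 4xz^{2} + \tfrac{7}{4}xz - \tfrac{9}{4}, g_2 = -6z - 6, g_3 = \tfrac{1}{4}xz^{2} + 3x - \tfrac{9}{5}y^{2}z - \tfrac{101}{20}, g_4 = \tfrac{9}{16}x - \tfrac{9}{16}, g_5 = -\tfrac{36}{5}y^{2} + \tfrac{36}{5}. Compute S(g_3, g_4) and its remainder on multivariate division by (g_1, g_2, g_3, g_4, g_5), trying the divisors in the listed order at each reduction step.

lcm(LM(g_3), LM(g_4)) = xz^{2}.
S = (lcm/LT(g_3))·g_3 − (lcm/LT(g_4))·g_4 = 12x - \tfrac{36}{5}y^{2}z + z^{2} - \tfrac{101}{5}.
Reduce S modulo (g_1, g_2, g_3, g_4, g_5) in that order:
  leading term x: subtract (\tfrac{64}{3})·g_4 from 12x - \tfrac{36}{5}y^{2}z + z^{2} - \tfrac{101}{5} → -\tfrac{36}{5}y^{2}z + z^{2} - \tfrac{41}{5}
  leading term y^{2}z: subtract (\tfrac{6}{5}y^{2})·g_2 from -\tfrac{36}{5}y^{2}z + z^{2} - \tfrac{41}{5} → \tfrac{36}{5}y^{2} + z^{2} - \tfrac{41}{5}
  leading term y^{2}: subtract (-1)·g_5 from \tfrac{36}{5}y^{2} + z^{2} - \tfrac{41}{5} → z^{2} - 1
  leading term z^{2}: subtract (-\tfrac{1}{6}z)·g_2 from z^{2} - 1 → -z - 1
  leading term z: subtract (\tfrac{1}{6})·g_2 from -z - 1 → 0
The remainder is 0, so this S-polynomial contributes no new basis element.

S(g_3, g_4) = 12x - \tfrac{36}{5}y^{2}z + z^{2} - \tfrac{101}{5}; remainder on division = 0.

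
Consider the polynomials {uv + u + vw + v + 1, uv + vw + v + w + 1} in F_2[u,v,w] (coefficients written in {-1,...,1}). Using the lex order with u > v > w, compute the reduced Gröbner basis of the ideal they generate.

f_1 = uv + u + vw + v + 1, LT = uv.
f_2 = uv + vw + v + w + 1, LT = uv.

S(f_1,f_2): lcm = uv. S = u + w.
  reduce S modulo (f_1, f_2):
  remainder u + w ≠ 0; add g_3 = u + w to the basis.

S(f_1,g_3): lcm = uv. S = u + v + 1.
  reduce S modulo (f_1, f_2, g_3):
  remainder v + w + 1 ≠ 0; add g_4 = v + w + 1 to the basis.

The other S-polynomials (S(f_2,g_3), S(f_1,g_4), S(f_2,g_4), S(g_3,g_4)) all reduce to 0 modulo the current basis, so we have a Gröbner basis.
Inter-reduce: drop elements whose leading term is divisible by another's, tail-reduce, and make monic.

G = {u + w, v + w + 1}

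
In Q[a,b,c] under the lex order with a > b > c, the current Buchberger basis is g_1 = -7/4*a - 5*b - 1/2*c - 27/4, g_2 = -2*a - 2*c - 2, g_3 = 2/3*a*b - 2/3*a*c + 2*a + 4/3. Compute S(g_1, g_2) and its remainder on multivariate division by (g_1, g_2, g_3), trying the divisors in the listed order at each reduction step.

lcm(LM(g_1), LM(g_2)) = a.
S = (lcm/LT(g_1))·g_1 − (lcm/LT(g_2))·g_2 = 20/7*b - 5/7*c + 20/7.
Reduce S modulo (g_1, g_2, g_3) in that order:
  leading term b: no divisor's leading term divides it; move 20/7*b to the remainder.
  leading term c: no divisor's leading term divides it; move -5/7*c to the remainder.
  leading term 1: no divisor's leading term divides it; move 20/7 to the remainder.
The remainder 20/7*b - 5/7*c + 20/7 is nonzero, so it would be added as the next basis element.

S(g_1, g_2) = 20/7*b - 5/7*c + 20/7; remainder on division = 20/7*b - 5/7*c + 20/7.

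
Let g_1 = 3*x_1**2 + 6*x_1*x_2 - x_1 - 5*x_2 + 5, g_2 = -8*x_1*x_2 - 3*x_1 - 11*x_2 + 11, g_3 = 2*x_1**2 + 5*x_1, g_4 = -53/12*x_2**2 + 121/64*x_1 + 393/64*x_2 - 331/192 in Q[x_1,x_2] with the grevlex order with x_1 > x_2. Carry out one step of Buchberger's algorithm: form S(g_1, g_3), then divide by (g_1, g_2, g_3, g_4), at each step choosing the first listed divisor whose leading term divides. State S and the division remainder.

lcm(LM(g_1), LM(g_3)) = x_1**2.
S = (lcm/LT(g_1))·g_1 − (lcm/LT(g_3))·g_3 = 2*x_1*x_2 - 17/6*x_1 - 5/3*x_2 + 5/3.
Reduce S modulo (g_1, g_2, g_3, g_4) in that order:
  leading term x_1*x_2: subtract (-1/4)·g_2 from 2*x_1*x_2 - 17/6*x_1 - 5/3*x_2 + 5/3 → -43/12*x_1 - 53/12*x_2 + 53/12
  leading term x_1: no divisor's leading term divides it; move -43/12*x_1 to the remainder.
  leading term x_2: no divisor's leading term divides it; move -53/12*x_2 to the remainder.
  leading term 1: no divisor's leading term divides it; move 53/12 to the remainder.
The remainder -43/12*x_1 - 53/12*x_2 + 53/12 is nonzero, so it would be added as the next basis element.

S(g_1, g_3) = 2*x_1*x_2 - 17/6*x_1 - 5/3*x_2 + 5/3; remainder on division = -43/12*x_1 - 53/12*x_2 + 53/12.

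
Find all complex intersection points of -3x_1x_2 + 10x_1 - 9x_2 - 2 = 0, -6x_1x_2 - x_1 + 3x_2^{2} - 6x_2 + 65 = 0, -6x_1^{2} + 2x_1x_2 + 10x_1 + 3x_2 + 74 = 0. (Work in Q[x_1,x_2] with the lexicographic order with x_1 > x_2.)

Compute a lex Gröbner basis by Buchberger's algorithm.
f_1 = -3x_1x_2 + 10x_1 - 9x_2 - 2, LT = x_1x_2.
f_2 = -6x_1x_2 - x_1 + 3x_2^{2} - 6x_2 + 65, LT = x_1x_2.
f_3 = -6x_1^{2} + 2x_1x_2 + 10x_1 + 3x_2 + 74, LT = x_1^{2}.

S(f_1,f_2): lcm = x_1x_2. S = -\tfrac{7}{2}x_1 + \tfrac{1}{2}x_2^{2} + 2x_2 + \tfrac{23}{2}.
  leading term x_1: no divisor's leading term divides it; move -\tfrac{7}{2}x_1 to the remainder.
  leading term x_2^{2}: no divisor's leading term divides it; move \tfrac{1}{2}x_2^{2} to the remainder.
  leading term x_2: no divisor's leading term divides it; move 2x_2 to the remainder.
  leading term 1: no divisor's leading term divides it; move \tfrac{23}{2} to the remainder.
  remainder -\tfrac{7}{2}x_1 + \tfrac{1}{2}x_2^{2} + 2x_2 + \tfrac{23}{2} ≠ 0; add h_4 = -\tfrac{7}{2}x_1 + \tfrac{1}{2}x_2^{2} + 2x_2 + \tfrac{23}{2} to the basis.

S(f_1,f_3): lcm = x_1^{2}x_2. S = -\tfrac{10}{3}x_1^{2} + \tfrac{1}{3}x_1x_2^{2} + \tfrac{14}{3}x_1x_2 + \tfrac{2}{3}x_1 + \tfrac{1}{2}x_2^{2} + \tfrac{37}{3}x_2.
  leading term x_1^{2}: subtract (\tfrac{5}{9})·f_3 from -\tfrac{10}{3}x_1^{2} + \tfrac{1}{3}x_1x_2^{2} + \tfrac{14}{3}x_1x_2 + \tfrac{2}{3}x_1 + \tfrac{1}{2}x_2^{2} + \tfrac{37}{3}x_2 → \tfrac{1}{3}x_1x_2^{2} + \tfrac{32}{9}x_1x_2 - \tfrac{44}{9}x_1 + \tfrac{1}{2}x_2^{2} + \tfrac{32}{3}x_2 - \tfrac{370}{9}
  leading term x_1x_2^{2}: subtract (-\tfrac{1}{9}x_2)·f_1 from \tfrac{1}{3}x_1x_2^{2} + \tfrac{32}{9}x_1x_2 - \tfrac{44}{9}x_1 + \tfrac{1}{2}x_2^{2} + \tfrac{32}{3}x_2 - \tfrac{370}{9} → \tfrac{14}{3}x_1x_2 - \tfrac{44}{9}x_1 - \tfrac{1}{2}x_2^{2} + \tfrac{94}{9}x_2 - \tfrac{370}{9}
  leading term x_1x_2: subtract (-\tfrac{14}{9})·f_1 from \tfrac{14}{3}x_1x_2 - \tfrac{44}{9}x_1 - \tfrac{1}{2}x_2^{2} + \tfrac{94}{9}x_2 - \tfrac{370}{9} → \tfrac{32}{3}x_1 - \tfrac{1}{2}x_2^{2} - \tfrac{32}{9}x_2 - \tfrac{398}{9}
  leading term x_1: subtract (-\tfrac{64}{21})·h_4 from \tfrac{32}{3}x_1 - \tfrac{1}{2}x_2^{2} - \tfrac{32}{9}x_2 - \tfrac{398}{9} → \tfrac{43}{42}x_2^{2} + \tfrac{160}{63}x_2 - \tfrac{578}{63}
  leading term x_2^{2}: no divisor's leading term divides it; move \tfrac{43}{42}x_2^{2} to the remainder.
  leading term x_2: no divisor's leading term divides it; move \tfrac{160}{63}x_2 to the remainder.
  leading term 1: no divisor's leading term divides it; move -\tfrac{578}{63} to the remainder.
  remainder \tfrac{43}{42}x_2^{2} + \tfrac{160}{63}x_2 - \tfrac{578}{63} ≠ 0; add h_5 = \tfrac{43}{42}x_2^{2} + \tfrac{160}{63}x_2 - \tfrac{578}{63} to the basis.

S(f_2,f_3): lcm = x_1^{2}x_2. S = \tfrac{1}{6}x_1^{2} - \tfrac{1}{6}x_1x_2^{2} + \tfrac{8}{3}x_1x_2 - \tfrac{65}{6}x_1 + \tfrac{1}{2}x_2^{2} + \tfrac{37}{3}x_2.
  leading term x_1^{2}: subtract (-\tfrac{1}{36})·f_3 from \tfrac{1}{6}x_1^{2} - \tfrac{1}{6}x_1x_2^{2} + \tfrac{8}{3}x_1x_2 - \tfrac{65}{6}x_1 + \tfrac{1}{2}x_2^{2} + \tfrac{37}{3}x_2 → -\tfrac{1}{6}x_1x_2^{2} + \tfrac{49}{18}x_1x_2 - \tfrac{95}{9}x_1 + \tfrac{1}{2}x_2^{2} + \tfrac{149}{12}x_2 + \tfrac{37}{18}
  leading term x_1x_2^{2}: subtract (\tfrac{1}{18}x_2)·f_1 from -\tfrac{1}{6}x_1x_2^{2} + \tfrac{49}{18}x_1x_2 - \tfrac{95}{9}x_1 + \tfrac{1}{2}x_2^{2} + \tfrac{149}{12}x_2 + \tfrac{37}{18} → \tfrac{13}{6}x_1x_2 - \tfrac{95}{9}x_1 + x_2^{2} + \tfrac{451}{36}x_2 + \tfrac{37}{18}
  leading term x_1x_2: subtract (-\tfrac{13}{18})·f_1 from \tfrac{13}{6}x_1x_2 - \tfrac{95}{9}x_1 + x_2^{2} + \tfrac{451}{36}x_2 + \tfrac{37}{18} → -\tfrac{10}{3}x_1 + x_2^{2} + \tfrac{217}{36}x_2 + \tfrac{11}{18}
  leading term x_1: subtract (\tfrac{20}{21})·h_4 from -\tfrac{10}{3}x_1 + x_2^{2} + \tfrac{217}{36}x_2 + \tfrac{11}{18} → \tfrac{11}{21}x_2^{2} + \tfrac{1039}{252}x_2 - \tfrac{1303}{126}
  leading term x_2^{2}: subtract (\tfrac{22}{43})·h_5 from \tfrac{11}{21}x_2^{2} + \tfrac{1039}{252}x_2 - \tfrac{1303}{126} → \tfrac{1457}{516}x_2 - \tfrac{1457}{258}
  leading term x_2: no divisor's leading term divides it; move \tfrac{1457}{516}x_2 to the remainder.
  leading term 1: no divisor's leading term divides it; move -\tfrac{1457}{258} to the remainder.
  remainder \tfrac{1457}{516}x_2 - \tfrac{1457}{258} ≠ 0; add h_6 = \tfrac{1457}{516}x_2 - \tfrac{1457}{258} to the basis.

The other S-polynomials (S(f_1,h_4), S(f_2,h_4), S(f_3,h_4), S(f_1,h_5), S(f_2,h_5), S(f_3,h_5), S(h_4,h_5), S(f_1,h_6), S(f_2,h_6), S(f_3,h_6), S(h_4,h_6), S(h_5,h_6)) all reduce to 0 modulo the current basis, so we have a Gröbner basis.
Inter-reduce: drop elements whose leading term is divisible by another's, tail-reduce, and make monic.
Reduced Gröbner basis: {x_1 - 5, x_2 - 2}.

Elimination: the polynomial x_2 - 2 lies in the elimination ideal for x_2, so x_2 ∈ {2}. For each such x_2, the remaining basis elements (now univariate) give the rest of the solution.
  x_2 = 2: the earlier basis element becomes x_1 - 5 = 0, giving x_1 = 5 — point (5, 2).
Check: every point annihilates each of the original generators.

{(5, 2)}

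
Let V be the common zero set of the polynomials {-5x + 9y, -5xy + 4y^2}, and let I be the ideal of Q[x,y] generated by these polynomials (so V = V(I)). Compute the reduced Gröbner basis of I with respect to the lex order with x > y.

G = {x - 9/5y, y^2}

f_1 = -5x + 9y, LT = x.
f_2 = -5xy + 4y^2, LT = xy.

S(f_1,f_2): lcm = xy. S = -y^2.
  reduce S modulo (f_1, f_2):
  remainder -y^2 ≠ 0; add g_3 = -y^2 to the basis.

The other S-polynomials (S(f_1,g_3), S(f_2,g_3)) all reduce to 0 modulo the current basis, so we have a Gröbner basis.
Inter-reduce: drop elements whose leading term is divisible by another's, tail-reduce, and make monic.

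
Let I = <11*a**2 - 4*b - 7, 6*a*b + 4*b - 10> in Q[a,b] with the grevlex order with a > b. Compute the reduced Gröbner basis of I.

f_1 = 11*a**2 - 4*b - 7, LT = a**2.
f_2 = 6*a*b + 4*b - 10, LT = a*b.

S(f_1,f_2): lcm = a**2*b. S = -2/3*a*b - 4/11*b**2 + 5/3*a - 7/11*b.
  reduce S modulo (f_1, f_2):
  remainder -4/11*b**2 + 5/3*a - 19/99*b - 10/9 ≠ 0; add g_3 = -4/11*b**2 + 5/3*a - 19/99*b - 10/9 to the basis.

The other S-polynomials (S(f_1,g_3), S(f_2,g_3)) all reduce to 0 modulo the current basis, so we have a Gröbner basis.

G = {a**2 - 4/11*b - 7/11, a*b + 2/3*b - 5/3, b**2 - 55/12*a + 19/36*b + 55/18}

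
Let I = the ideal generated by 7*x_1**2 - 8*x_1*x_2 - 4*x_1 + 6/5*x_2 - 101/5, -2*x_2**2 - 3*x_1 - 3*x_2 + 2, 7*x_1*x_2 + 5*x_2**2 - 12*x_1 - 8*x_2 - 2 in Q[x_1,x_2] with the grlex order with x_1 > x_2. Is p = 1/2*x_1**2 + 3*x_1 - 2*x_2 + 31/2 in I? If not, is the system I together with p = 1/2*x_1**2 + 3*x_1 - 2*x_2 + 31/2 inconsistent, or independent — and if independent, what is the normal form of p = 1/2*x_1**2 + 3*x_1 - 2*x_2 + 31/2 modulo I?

First compute the reduced Gröbner basis of I by Buchberger's algorithm.
f_1 = 7*x_1**2 - 8*x_1*x_2 - 4*x_1 + 6/5*x_2 - 101/5, LT = x_1**2.
f_2 = -2*x_2**2 - 3*x_1 - 3*x_2 + 2, LT = x_2**2.
f_3 = 7*x_1*x_2 + 5*x_2**2 - 12*x_1 - 8*x_2 - 2, LT = x_1*x_2.

S(f_1,f_3): lcm = x_1**2*x_2. S = -13/7*x_1*x_2**2 + 12/7*x_1**2 + 4/7*x_1*x_2 + 6/35*x_2**2 + 2/7*x_1 - 101/35*x_2.
  leading term x_1*x_2**2: subtract (13/14*x_1)·f_2 from -13/7*x_1*x_2**2 + 12/7*x_1**2 + 4/7*x_1*x_2 + 6/35*x_2**2 + 2/7*x_1 - 101/35*x_2 → 9/2*x_1**2 + 47/14*x_1*x_2 + 6/35*x_2**2 - 11/7*x_1 - 101/35*x_2
  leading term x_1**2: subtract (9/14)·f_1 from 9/2*x_1**2 + 47/14*x_1*x_2 + 6/35*x_2**2 - 11/7*x_1 - 101/35*x_2 → 17/2*x_1*x_2 + 6/35*x_2**2 + x_1 - 128/35*x_2 + 909/70
  leading term x_1*x_2: subtract (17/14)·f_3 from 17/2*x_1*x_2 + 6/35*x_2**2 + x_1 - 128/35*x_2 + 909/70 → -59/10*x_2**2 + 109/7*x_1 + 212/35*x_2 + 1079/70
  leading term x_2**2: subtract (59/20)·f_2 from -59/10*x_2**2 + 109/7*x_1 + 212/35*x_2 + 1079/70 → 3419/140*x_1 + 2087/140*x_2 + 333/35
  leading term x_1: no divisor's leading term divides it; move 3419/140*x_1 to the remainder.
  leading term x_2: no divisor's leading term divides it; move 2087/140*x_2 to the remainder.
  leading term 1: no divisor's leading term divides it; move 333/35 to the remainder.
  remainder 3419/140*x_1 + 2087/140*x_2 + 333/35 ≠ 0; add h_4 = 3419/140*x_1 + 2087/140*x_2 + 333/35 to the basis.

S(f_2,f_3): lcm = x_1*x_2**2. S = -5/7*x_2**3 + 3/2*x_1**2 + 45/14*x_1*x_2 + 8/7*x_2**2 - x_1 + 2/7*x_2.
  leading term x_2**3: subtract (5/14*x_2)·f_2 from -5/7*x_2**3 + 3/2*x_1**2 + 45/14*x_1*x_2 + 8/7*x_2**2 - x_1 + 2/7*x_2 → 3/2*x_1**2 + 30/7*x_1*x_2 + 31/14*x_2**2 - x_1 - 3/7*x_2
  leading term x_1**2: subtract (3/14)·f_1 from 3/2*x_1**2 + 30/7*x_1*x_2 + 31/14*x_2**2 - x_1 - 3/7*x_2 → 6*x_1*x_2 + 31/14*x_2**2 - 1/7*x_1 - 24/35*x_2 + 303/70
  leading term x_1*x_2: subtract (6/7)·f_3 from 6*x_1*x_2 + 31/14*x_2**2 - 1/7*x_1 - 24/35*x_2 + 303/70 → -29/14*x_2**2 + 71/7*x_1 + 216/35*x_2 + 423/70
  leading term x_2**2: subtract (29/28)·f_2 from -29/14*x_2**2 + 71/7*x_1 + 216/35*x_2 + 423/70 → 53/4*x_1 + 1299/140*x_2 + 139/35
  leading term x_1: subtract (1855/3419)·h_4 from 53/4*x_1 + 1299/140*x_2 + 139/35 → 142474/119665*x_2 - 142474/119665
  leading term x_2: no divisor's leading term divides it; move 142474/119665*x_2 to the remainder.
  leading term 1: no divisor's leading term divides it; move -142474/119665 to the remainder.
  remainder 142474/119665*x_2 - 142474/119665 ≠ 0; add h_5 = 142474/119665*x_2 - 142474/119665 to the basis.

The other S-polynomials (S(f_1,f_2), S(f_1,h_4), S(f_2,h_4), S(f_3,h_4), S(f_1,h_5), S(f_2,h_5), S(f_3,h_5), S(h_4,h_5)) all reduce to 0 modulo the current basis, so we have a Gröbner basis.
Inter-reduce: drop elements whose leading term is divisible by another's, tail-reduce, and make monic.
Reduced Gröbner basis: {x_1 + 1, x_2 - 1}.
Label its elements g_1 = x_1 + 1, g_2 = x_2 - 1.

Reduce p = 1/2*x_1**2 + 3*x_1 - 2*x_2 + 31/2 modulo G:
  leading term x_1**2: subtract (1/2*x_1)·g_1 from 1/2*x_1**2 + 3*x_1 - 2*x_2 + 31/2 → 5/2*x_1 - 2*x_2 + 31/2
  leading term x_1: subtract (5/2)·g_1 from 5/2*x_1 - 2*x_2 + 31/2 → -2*x_2 + 13
  leading term x_2: subtract (-2)·g_2 from -2*x_2 + 13 → 11
  leading term 1: no divisor's leading term divides it; move 11 to the remainder.
  normal form = 11.
The normal form is nonzero, so p ∉ I. Since p minus its normal form lies in I, I + (p) = I + (r) where r = 11; decide whether this ideal is the whole ring.
Here r = 11 is a nonzero constant, hence a unit: 1 ∈ I + (p), the Gröbner basis of I + (p) is {1}, and the enlarged system has no common solution — adjoining p is inconsistent.

Adjoining 1/2*x_1**2 + 3*x_1 - 2*x_2 + 31/2 makes the ideal the whole ring: the system is inconsistent.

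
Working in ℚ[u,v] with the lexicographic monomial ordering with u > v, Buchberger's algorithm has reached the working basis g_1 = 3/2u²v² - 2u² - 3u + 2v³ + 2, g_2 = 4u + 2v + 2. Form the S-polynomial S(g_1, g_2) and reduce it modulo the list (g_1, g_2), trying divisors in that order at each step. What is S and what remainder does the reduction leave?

S(g_1, g_2) = -4/3u² - ½uv³ - ½uv² - 2u + 4/3v³ + 4/3; remainder on division = ¼v⁴ + 11/6v³ - 1/12v² + ⅓v + 2.

lcm(LM(g_1), LM(g_2)) = u²v².
S = (lcm/LT(g_1))·g_1 − (lcm/LT(g_2))·g_2 = -4/3u² - ½uv³ - ½uv² - 2u + 4/3v³ + 4/3.
Reduce S modulo (g_1, g_2) in that order:
  leading term u²: subtract (-⅓u)·g_2 from -4/3u² - ½uv³ - ½uv² - 2u + 4/3v³ + 4/3 → -½uv³ - ½uv² + ⅔uv - 4/3u + 4/3v³ + 4/3
  leading term uv³: subtract (-⅛v³)·g_2 from -½uv³ - ½uv² + ⅔uv - 4/3u + 4/3v³ + 4/3 → -½uv² + ⅔uv - 4/3u + ¼v⁴ + 19/12v³ + 4/3
  leading term uv²: subtract (-⅛v²)·g_2 from -½uv² + ⅔uv - 4/3u + ¼v⁴ + 19/12v³ + 4/3 → ⅔uv - 4/3u + ¼v⁴ + 11/6v³ + ¼v² + 4/3
  leading term uv: subtract (⅙v)·g_2 from ⅔uv - 4/3u + ¼v⁴ + 11/6v³ + ¼v² + 4/3 → -4/3u + ¼v⁴ + 11/6v³ - 1/12v² - ⅓v + 4/3
  leading term u: subtract (-⅓)·g_2 from -4/3u + ¼v⁴ + 11/6v³ - 1/12v² - ⅓v + 4/3 → ¼v⁴ + 11/6v³ - 1/12v² + ⅓v + 2
  leading term v⁴: no divisor's leading term divides it; move ¼v⁴ to the remainder.
  leading term v³: no divisor's leading term divides it; move 11/6v³ to the remainder.
  leading term v²: no divisor's leading term divides it; move -1/12v² to the remainder.
  leading term v: no divisor's leading term divides it; move ⅓v to the remainder.
  leading term 1: no divisor's leading term divides it; move 2 to the remainder.
The remainder ¼v⁴ + 11/6v³ - 1/12v² + ⅓v + 2 is nonzero, so it would be added as the next basis element.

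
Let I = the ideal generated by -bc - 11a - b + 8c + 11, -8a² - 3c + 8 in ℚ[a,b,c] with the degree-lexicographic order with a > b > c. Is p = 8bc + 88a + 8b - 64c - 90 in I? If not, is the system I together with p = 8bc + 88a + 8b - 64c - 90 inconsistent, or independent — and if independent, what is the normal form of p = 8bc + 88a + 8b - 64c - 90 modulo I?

First compute the reduced Gröbner basis of I by Buchberger's algorithm.
f_1 = -bc - 11a - b + 8c + 11, LT = bc.
f_2 = -8a² - 3c + 8, LT = a².

The S-polynomials (S(f_1,f_2)) all reduce to 0 modulo the current basis, so we have a Gröbner basis.
Inter-reduce: drop elements whose leading term is divisible by another's, tail-reduce, and make monic.
Reduced Gröbner basis: {a² + ⅜c - 1, bc + 11a + b - 8c - 11}.
Label its elements g_1 = a² + ⅜c - 1, g_2 = bc + 11a + b - 8c - 11.

Reduce p = 8bc + 88a + 8b - 64c - 90 modulo G:
  leading term bc: subtract (8)·g_2 from 8bc + 88a + 8b - 64c - 90 → -2
  leading term 1: no divisor's leading term divides it; move -2 to the remainder.
  normal form = -2.
The normal form is nonzero, so p ∉ I. Since p minus its normal form lies in I, I + (p) = I + (r) where r = -2; decide whether this ideal is the whole ring.
Here r = -2 is a nonzero constant, hence a unit: 1 ∈ I + (p), the Gröbner basis of I + (p) is {1}, and the enlarged system has no common solution — adjoining p is inconsistent.

Adjoining 8bc + 88a + 8b - 64c - 90 makes the ideal the whole ring: the system is inconsistent.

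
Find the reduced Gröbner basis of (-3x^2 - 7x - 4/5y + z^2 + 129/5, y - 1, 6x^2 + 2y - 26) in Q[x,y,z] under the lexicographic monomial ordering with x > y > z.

f_1 = -3x^2 - 7x - 4/5y + z^2 + 129/5, LT = x^2.
f_2 = y - 1, LT = y.
f_3 = 6x^2 + 2y - 26, LT = x^2.

S(f_1,f_3): lcm = x^2. S = 7/3x - 1/15y - 1/3z^2 - 64/15.
  leading term x: no divisor's leading term divides it; move 7/3x to the remainder.
  leading term y: subtract (-1/15)·f_2 from -1/15y - 1/3z^2 - 64/15 → -1/3z^2 - 13/3
  leading term z^2: no divisor's leading term divides it; move -1/3z^2 to the remainder.
  leading term 1: no divisor's leading term divides it; move -13/3 to the remainder.
  remainder 7/3x - 1/3z^2 - 13/3 ≠ 0; add g_4 = 7/3x - 1/3z^2 - 13/3 to the basis.

S(f_1,g_4): lcm = x^2. S = 1/7xz^2 + 88/21x + 4/15y - 1/3z^2 - 43/5.
  leading term xz^2: subtract (3/49z^2)·g_4 from 1/7xz^2 + 88/21x + 4/15y - 1/3z^2 - 43/5 → 88/21x + 4/15y + 1/49z^4 - 10/147z^2 - 43/5
  leading term x: subtract (88/49)·g_4 from 88/21x + 4/15y + 1/49z^4 - 10/147z^2 - 43/5 → 4/15y + 1/49z^4 + 26/49z^2 - 601/735
  leading term y: subtract (4/15)·f_2 from 4/15y + 1/49z^4 + 26/49z^2 - 601/735 → 1/49z^4 + 26/49z^2 - 27/49
  leading term z^4: no divisor's leading term divides it; move 1/49z^4 to the remainder.
  leading term z^2: no divisor's leading term divides it; move 26/49z^2 to the remainder.
  leading term 1: no divisor's leading term divides it; move -27/49 to the remainder.
  remainder 1/49z^4 + 26/49z^2 - 27/49 ≠ 0; add g_5 = 1/49z^4 + 26/49z^2 - 27/49 to the basis.

The other S-polynomials (S(f_1,f_2), S(f_2,f_3), S(f_2,g_4), S(f_3,g_4), S(f_1,g_5), S(f_2,g_5), S(f_3,g_5), S(g_4,g_5)) all reduce to 0 modulo the current basis, so we have a Gröbner basis.
Inter-reduce: drop elements whose leading term is divisible by another's, tail-reduce, and make monic.

G = {x - 1/7z^2 - 13/7, y - 1, z^4 + 26z^2 - 27}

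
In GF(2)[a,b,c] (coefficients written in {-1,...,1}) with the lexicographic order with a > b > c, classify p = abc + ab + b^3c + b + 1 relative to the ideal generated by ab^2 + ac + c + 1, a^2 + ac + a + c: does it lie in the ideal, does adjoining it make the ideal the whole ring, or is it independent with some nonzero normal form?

Adjoining abc + ab + b^3c + b + 1 makes the ideal the whole ring: the system is inconsistent.

First compute the reduced Gröbner basis of I by Buchberger's algorithm.
f_1 = ab^2 + ac + c + 1, LT = ab^2.
f_2 = a^2 + ac + a + c, LT = a^2.

S(f_1,f_2): lcm = a^2b^2. S = a^2c + ab^2c + ab^2 + ac + a + b^2c.
  leading term a^2c: subtract (c)·f_2 from a^2c + ab^2c + ab^2 + ac + a + b^2c → ab^2c + ab^2 + ac^2 + a + b^2c + c^2
  leading term ab^2c: subtract (c)·f_1 from ab^2c + ab^2 + ac^2 + a + b^2c + c^2 → ab^2 + a + b^2c + c
  leading term ab^2: subtract (1)·f_1 from ab^2 + a + b^2c + c → ac + a + b^2c + 1
  leading term ac: no divisor's leading term divides it; move ac to the remainder.
  leading term a: no divisor's leading term divides it; move a to the remainder.
  leading term b^2c: no divisor's leading term divides it; move b^2c to the remainder.
  leading term 1: no divisor's leading term divides it; move 1 to the remainder.
  remainder ac + a + b^2c + 1 ≠ 0; add h_3 = ac + a + b^2c + 1 to the basis.

S(f_1,h_3): lcm = ab^2c. S = ab^2 + ac^2 + b^4c + b^2 + c^2 + c.
  leading term ab^2: subtract (1)·f_1 from ab^2 + ac^2 + b^4c + b^2 + c^2 + c → ac^2 + ac + b^4c + b^2 + c^2 + 1
  leading term ac^2: subtract (c)·h_3 from ac^2 + ac + b^4c + b^2 + c^2 + 1 → b^4c + b^2c^2 + b^2 + c^2 + c + 1
  leading term b^4c: no divisor's leading term divides it; move b^4c to the remainder.
  leading term b^2c^2: no divisor's leading term divides it; move b^2c^2 to the remainder.
  leading term b^2: no divisor's leading term divides it; move b^2 to the remainder.
  leading term c^2: no divisor's leading term divides it; move c^2 to the remainder.
  leading term c: no divisor's leading term divides it; move c to the remainder.
  leading term 1: no divisor's leading term divides it; move 1 to the remainder.
  remainder b^4c + b^2c^2 + b^2 + c^2 + c + 1 ≠ 0; add h_4 = b^4c + b^2c^2 + b^2 + c^2 + c + 1 to the basis.

The other S-polynomials (S(f_2,h_3), S(f_1,h_4), S(f_2,h_4), S(h_3,h_4)) all reduce to 0 modulo the current basis, so we have a Gröbner basis.
Inter-reduce: drop elements whose leading term is divisible by another's, tail-reduce, and make monic.
Reduced Gröbner basis: {a^2 + b^2c + c + 1, ab^2 + a + b^2c + c, ac + a + b^2c + 1, b^4c + b^2c^2 + b^2 + c^2 + c + 1}.
Label its elements g_1 = a^2 + b^2c + c + 1, g_2 = ab^2 + a + b^2c + c, g_3 = ac + a + b^2c + 1, g_4 = b^4c + b^2c^2 + b^2 + c^2 + c + 1.

Reduce p = abc + ab + b^3c + b + 1 modulo G:
  leading term abc: subtract (b)·g_3 from abc + ab + b^3c + b + 1 → 1
  leading term 1: no divisor's leading term divides it; move 1 to the remainder.
  normal form = 1.
The normal form is nonzero, so p ∉ I. Since p minus its normal form lies in I, I + (p) = I + (r) where r = 1; decide whether this ideal is the whole ring.
Here r = 1 is a nonzero constant, hence a unit: 1 ∈ I + (p), the Gröbner basis of I + (p) is {1}, and the enlarged system has no common solution — adjoining p is inconsistent.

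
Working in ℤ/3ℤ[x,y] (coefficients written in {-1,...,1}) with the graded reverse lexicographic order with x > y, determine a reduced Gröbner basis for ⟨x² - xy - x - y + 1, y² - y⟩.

The reduced Gröbner basis is the canonical form of the ideal for this ordering.

f_1 = x² - xy - x - y + 1, LT = x².
f_2 = y² - y, LT = y².

The S-polynomials (S(f_1,f_2)) all reduce to 0 modulo the current basis, so we have a Gröbner basis.

G = {x² - xy - x - y + 1, y² - y}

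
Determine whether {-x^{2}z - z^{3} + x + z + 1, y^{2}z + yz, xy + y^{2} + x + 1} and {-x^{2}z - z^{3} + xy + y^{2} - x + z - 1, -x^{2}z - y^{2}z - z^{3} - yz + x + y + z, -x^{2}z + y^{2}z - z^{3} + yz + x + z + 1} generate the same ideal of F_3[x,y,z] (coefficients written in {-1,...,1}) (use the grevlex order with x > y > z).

No, the ideals differ.

Two ideals are equal iff their reduced Gröbner bases coincide (the reduced basis is unique for a fixed ordering).
Buchberger on the first generating set:
f_1 = -x^{2}z - z^{3} + x + z + 1, LT = x^{2}z.
f_2 = y^{2}z + yz, LT = y^{2}z.
f_3 = xy + y^{2} + x + 1, LT = xy.

S(f_1,f_2): lcm = x^{2}y^{2}z. S = y^{2}z^{3} - x^{2}yz - xy^{2} - y^{2}z - y^{2}.
  reduce S modulo (f_1, f_2, f_3):
  remainder y^{3} - y^{2} ≠ 0; add g_4 = y^{3} - y^{2} to the basis.

S(f_1,f_3): lcm = x^{2}yz. S = -xy^{2}z + yz^{3} - x^{2}z - xy - xz - yz - y.
  reduce S modulo (f_1, f_2, f_3, g_4):
  remainder yz^{3} + z^{3} + y^{2} + xz - y + z ≠ 0; add g_5 = yz^{3} + z^{3} + y^{2} + xz - y + z to the basis.

S(f_2,f_3): lcm = xy^{2}z. S = -y^{3}z - yz.
  reduce S modulo (f_1, f_2, f_3, g_4, g_5):
  remainder yz ≠ 0; add g_6 = yz to the basis.

S(f_3,g_4): lcm = xy^{3}. S = y^{4} - xy^{2} + y^{2}.
  reduce S modulo (f_1, f_2, f_3, g_4, g_5, g_6):
  remainder -y^{2} - x + y - 1 ≠ 0; add g_7 = -y^{2} - x + y - 1 to the basis.

S(f_2,g_5): lcm = y^{2}z^{3}. S = -y^{3} - xyz + y^{2} - yz.
  reduce S modulo (f_1, f_2, f_3, g_4, g_5, g_6, g_7):
  remainder xz + z ≠ 0; add g_8 = xz + z to the basis.

S(g_4,g_5): lcm = y^{3}z^{3}. S = y^{2}z^{3} - y^{4} - xy^{2}z + y^{3} - y^{2}z.
  reduce S modulo (f_1, f_2, f_3, g_4, g_5, g_6, g_7, g_8):
  remainder z^{3} - x - 1 ≠ 0; add g_9 = z^{3} - x - 1 to the basis.

S(f_3,g_7): lcm = xy^{2}. S = y^{3} - x^{2} - xy - x + y.
  reduce S modulo (f_1, f_2, f_3, g_4, g_5, g_6, g_7, g_8, g_9):
  remainder -x^{2} + x - 1 ≠ 0; add g_10 = -x^{2} + x - 1 to the basis.

The other S-polynomials (S(f_1,g_4), S(f_2,g_4), S(f_1,g_5), S(f_3,g_5), S(f_1,g_6), S(f_2,g_6), S(f_3,g_6), S(g_4,g_6), S(g_5,g_6), S(f_1,g_7), S(f_2,g_7), S(g_4,g_7), S(g_5,g_7), S(g_6,g_7), S(f_1,g_8), S(f_2,g_8), S(f_3,g_8), S(g_4,g_8), S(g_5,g_8), S(g_6,g_8), S(g_7,g_8), S(f_1,g_9), S(f_2,g_9), S(f_3,g_9), S(g_4,g_9), S(g_5,g_9), S(g_6,g_9), S(g_7,g_9), S(g_8,g_9), S(f_1,g_10), S(f_2,g_10), S(f_3,g_10), S(g_4,g_10), S(g_5,g_10), S(g_6,g_10), S(g_7,g_10), S(g_8,g_10), S(g_9,g_10)) all reduce to 0 modulo the current basis, so we have a Gröbner basis.
Inter-reduce: drop elements whose leading term is divisible by another's, tail-reduce, and make monic.
Reduced Gröbner basis: {z^{3} - x - 1, x^{2} - x + 1, xy + y, y^{2} + x - y + 1, xz + z, yz}.

Buchberger on the second generating set:
h_1 = -x^{2}z - z^{3} + xy + y^{2} - x + z - 1, LT = x^{2}z.
h_2 = -x^{2}z - y^{2}z - z^{3} - yz + x + y + z, LT = x^{2}z.
h_3 = -x^{2}z + y^{2}z - z^{3} + yz + x + z + 1, LT = x^{2}z.

S(h_1,h_2): lcm = x^{2}z. S = -y^{2}z - xy - y^{2} - yz - x + y + 1.
  reduce S modulo (h_1, h_2, h_3):
  remainder -y^{2}z - xy - y^{2} - yz - x + y + 1 ≠ 0; add k_4 = -y^{2}z - xy - y^{2} - yz - x + y + 1 to the basis.

S(h_1,h_3): lcm = x^{2}z. S = y^{2}z - xy - y^{2} + yz - x - 1.
  reduce S modulo (h_1, h_2, h_3, k_4):
  remainder xy + y^{2} + x + y ≠ 0; add k_5 = xy + y^{2} + x + y to the basis.

S(h_1,k_4): lcm = x^{2}y^{2}z. S = y^{2}z^{3} - x^{3}y - x^{2}y^{2} - xy^{3} - y^{4} - x^{2}yz - x^{3} + x^{2}y + xy^{2} - y^{2}z + x^{2} + y^{2}.
  reduce S modulo (h_1, h_2, h_3, k_4, k_5):
  remainder y^{3} - yz^{2} - x^{2} - y^{2} + z^{2} - y - 1 ≠ 0; add k_6 = y^{3} - yz^{2} - x^{2} - y^{2} + z^{2} - y - 1 to the basis.

S(h_1,k_5): lcm = x^{2}yz. S = -xy^{2}z + yz^{3} - xy^{2} - y^{3} - x^{2}z - xyz + xy - yz + y.
  reduce S modulo (h_1, h_2, h_3, k_4, k_5, k_6):
  remainder yz^{3} + z^{3} + y^{2} - yz + x - y - z + 1 ≠ 0; add k_7 = yz^{3} + z^{3} + y^{2} - yz + x - y - z + 1 to the basis.

S(k_4,k_5): lcm = xy^{2}z. S = -y^{3}z + x^{2}y + xy^{2} - y^{2}z + x^{2} - xy - x.
  reduce S modulo (h_1, h_2, h_3, k_4, k_5, k_6, k_7):
  remainder x + y ≠ 0; add k_8 = x + y to the basis.

S(h_1,k_8): lcm = x^{2}z. S = -xyz + z^{3} - xy - y^{2} + x - z + 1.
  reduce S modulo (h_1, h_2, h_3, k_4, k_5, k_6, k_7, k_8):
  remainder z^{3} - yz + y - z - 1 ≠ 0; add k_9 = z^{3} - yz + y - z - 1 to the basis.

The other S-polynomials (S(h_2,h_3), S(h_2,k_4), S(h_3,k_4), S(h_2,k_5), S(h_3,k_5), S(h_1,k_6), S(h_2,k_6), S(h_3,k_6), S(k_4,k_6), S(k_5,k_6), S(h_1,k_7), S(h_2,k_7), S(h_3,k_7), S(k_4,k_7), S(k_5,k_7), S(k_6,k_7), S(h_2,k_8), S(h_3,k_8), S(k_4,k_8), S(k_5,k_8), S(k_6,k_8), S(k_7,k_8), S(h_1,k_9), S(h_2,k_9), S(h_3,k_9), S(k_4,k_9), S(k_5,k_9), S(k_6,k_9), S(k_7,k_9), S(k_8,k_9)) all reduce to 0 modulo the current basis, so we have a Gröbner basis.
Inter-reduce: drop elements whose leading term is divisible by another's, tail-reduce, and make monic.
Reduced Gröbner basis: {y^{3} - yz^{2} + y^{2} + z^{2} - y - 1, y^{2}z + yz + y - 1, z^{3} - yz + y - z - 1, x + y}.

Since the reduced bases disagree, the two ideals are not the same.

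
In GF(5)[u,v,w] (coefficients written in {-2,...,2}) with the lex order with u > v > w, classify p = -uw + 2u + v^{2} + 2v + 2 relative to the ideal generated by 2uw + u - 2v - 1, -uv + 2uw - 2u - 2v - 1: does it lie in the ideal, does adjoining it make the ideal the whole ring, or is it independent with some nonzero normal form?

First compute the reduced Gröbner basis of I by Buchberger's algorithm.
f_1 = 2uw + u - 2v - 1, LT = uw.
f_2 = -uv + 2uw - 2u - 2v - 1, LT = uv.

S(f_1,f_2): lcm = uvw. S = -2uv + 2uw^{2} - 2uw - v^{2} - 2vw + 2v - w.
  reduce S modulo (f_1, f_2):
  remainder -v^{2} - v + 1 ≠ 0; add h_3 = -v^{2} - v + 1 to the basis.

The other S-polynomials (S(f_1,h_3), S(f_2,h_3)) all reduce to 0 modulo the current basis, so we have a Gröbner basis.
Inter-reduce: drop elements whose leading term is divisible by another's, tail-reduce, and make monic.
Reduced Gröbner basis: {uv - 2u, uw - 2u - v + 2, v^{2} + v - 1}.
Label its elements g_1 = uv - 2u, g_2 = uw - 2u - v + 2, g_3 = v^{2} + v - 1.

Reduce p = -uw + 2u + v^{2} + 2v + 2 modulo G:
  leading term uw: subtract (-1)·g_2 from -uw + 2u + v^{2} + 2v + 2 → v^{2} + v - 1
  leading term v^{2}: subtract (1)·g_3 from v^{2} + v - 1 → 0
  normal form = 0.
Since the normal form is 0, p ∈ I.

-uw + 2u + v^{2} + 2v + 2 lies in I (it reduces to 0).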